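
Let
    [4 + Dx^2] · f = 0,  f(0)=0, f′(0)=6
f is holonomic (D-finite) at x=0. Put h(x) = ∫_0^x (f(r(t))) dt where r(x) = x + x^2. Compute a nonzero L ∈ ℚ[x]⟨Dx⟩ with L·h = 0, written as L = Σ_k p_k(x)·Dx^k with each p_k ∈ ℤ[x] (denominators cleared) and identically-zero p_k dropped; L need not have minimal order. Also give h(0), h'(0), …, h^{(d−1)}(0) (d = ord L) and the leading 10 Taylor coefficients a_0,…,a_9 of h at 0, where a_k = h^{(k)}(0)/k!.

f: a_k = 0, 6, 0, -4, 0, 4/5, 0, -8/105, 0, 4/945, …
Change of var in L_f (x↦r) gives L₀.
h=∫₀ˣh₀: take L = L₀·Dx.
L = (4 + 24·x + 48·x^2 + 32·x^3)·Dx - 2·Dx^2 + (1 + 2·x)·Dx^3  (order 3).
h: a_k = 0, 0, 3, 2, -1, -12/5, -28/15, 0, 104/105, 112/135, …
ICs: h(0) = 0, h′(0) = 0, h′′(0) = 6.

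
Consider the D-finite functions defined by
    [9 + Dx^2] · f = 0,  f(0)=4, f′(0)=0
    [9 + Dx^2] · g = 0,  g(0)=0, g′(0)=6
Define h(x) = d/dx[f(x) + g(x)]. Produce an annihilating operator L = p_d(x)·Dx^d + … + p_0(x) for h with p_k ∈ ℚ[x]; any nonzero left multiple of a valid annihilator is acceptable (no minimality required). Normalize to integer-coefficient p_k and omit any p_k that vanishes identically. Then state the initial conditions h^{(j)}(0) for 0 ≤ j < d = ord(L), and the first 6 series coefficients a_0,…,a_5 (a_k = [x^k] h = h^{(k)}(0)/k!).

L = 9 + Dx^2  (order 2).
h: a_k = 6, -36, -27, 54, 81/4, -243/10, …
ICs: h(0) = 6, h′(0) = -36.

f: a_k = 4, 0, -18, 0, 27/2, 0, …
g: a_k = 0, 6, 0, -9, 0, 81/20, …
Weyl lclm of L_f,L_g ⇒ L₀ (ord ≤ 4).
Derive L from L₀ (diff closure).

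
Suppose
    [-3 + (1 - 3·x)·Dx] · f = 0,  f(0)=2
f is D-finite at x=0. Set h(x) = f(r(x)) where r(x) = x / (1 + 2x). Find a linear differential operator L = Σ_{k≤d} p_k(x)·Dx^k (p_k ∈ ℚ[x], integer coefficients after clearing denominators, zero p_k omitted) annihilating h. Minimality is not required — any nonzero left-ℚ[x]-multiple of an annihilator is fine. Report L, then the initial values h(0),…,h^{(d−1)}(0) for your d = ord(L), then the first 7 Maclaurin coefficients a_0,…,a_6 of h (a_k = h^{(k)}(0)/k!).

L = 3 + (-1 - x + 2·x^2)·Dx  (order 1).
h: a_k = 2, 6, 6, 6, 6, 6, 6, …
ICs: h(0) = 2.

f: a_k = 2, 6, 18, 54, 162, 486, 1458, …
h₀=f(r): pull back L_f along r ⇒ L₀.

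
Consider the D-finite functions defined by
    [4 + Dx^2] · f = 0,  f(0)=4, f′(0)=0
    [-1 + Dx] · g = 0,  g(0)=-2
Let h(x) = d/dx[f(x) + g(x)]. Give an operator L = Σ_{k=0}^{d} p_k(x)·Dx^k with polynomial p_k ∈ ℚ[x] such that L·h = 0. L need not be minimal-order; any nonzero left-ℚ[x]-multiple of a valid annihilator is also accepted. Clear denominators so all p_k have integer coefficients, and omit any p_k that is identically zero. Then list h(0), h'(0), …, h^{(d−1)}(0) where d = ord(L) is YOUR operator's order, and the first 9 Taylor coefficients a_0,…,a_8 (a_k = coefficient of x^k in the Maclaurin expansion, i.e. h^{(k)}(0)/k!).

f: a_k = 4, 0, -8, 0, 8/3, 0, -16/45, 0, 8/315, …
g: a_k = -2, -2, -1, -1/3, -1/12, -1/60, -1/360, -1/2520, -1/20160, …
f+g: L₀ = lclm(L_f,L_g), ord ≤ 2+1.
h₀' ⇒ L via d/dx closure of L₀.
L = 4 - 4·Dx + Dx^2 - Dx^3  (order 3).
h: a_k = -2, -18, -1, 31/3, -1/12, -43/20, -1/360, 73/360, -1/20160, …
ICs: h(0) = -2, h′(0) = -18, h′′(0) = -2.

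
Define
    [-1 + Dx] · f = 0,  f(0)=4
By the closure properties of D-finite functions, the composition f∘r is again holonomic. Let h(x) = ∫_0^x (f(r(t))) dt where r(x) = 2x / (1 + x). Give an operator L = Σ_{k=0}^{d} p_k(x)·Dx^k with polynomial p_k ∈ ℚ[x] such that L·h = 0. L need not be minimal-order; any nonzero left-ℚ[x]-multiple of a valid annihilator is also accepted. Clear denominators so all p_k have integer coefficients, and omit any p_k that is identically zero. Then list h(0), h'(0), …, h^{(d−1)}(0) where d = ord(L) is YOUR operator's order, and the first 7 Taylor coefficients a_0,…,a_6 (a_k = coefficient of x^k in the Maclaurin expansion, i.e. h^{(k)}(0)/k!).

f: a_k = 4, 4, 2, 2/3, 1/6, 1/30, 1/180, …
f∘r: x↦r, Dx↦Dx/r' in L_f ⇒ L₀.
∫: right-multiply L₀ by Dx.
L = -2·Dx + (1 + 2·x + x^2)·Dx^2  (order 2).
h: a_k = 0, 4, 4, 0, -2/3, 8/15, -4/15, …
ICs: h(0) = 0, h′(0) = 4.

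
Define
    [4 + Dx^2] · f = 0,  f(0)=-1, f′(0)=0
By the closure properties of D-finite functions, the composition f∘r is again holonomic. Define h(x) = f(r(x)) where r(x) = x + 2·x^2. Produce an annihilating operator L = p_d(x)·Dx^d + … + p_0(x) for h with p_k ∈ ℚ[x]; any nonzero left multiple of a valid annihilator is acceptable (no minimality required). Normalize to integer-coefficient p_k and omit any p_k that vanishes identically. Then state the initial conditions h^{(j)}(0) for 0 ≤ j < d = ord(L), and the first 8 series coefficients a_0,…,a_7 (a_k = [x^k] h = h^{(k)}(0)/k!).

L = (4 + 48·x + 192·x^2 + 256·x^3) - 4·Dx + (1 + 4·x)·Dx^2  (order 2).
h: a_k = -1, 0, 2, 8, 22/3, -16/3, -716/45, -304/15, …
ICs: h(0) = -1, h′(0) = 0.

f: a_k = -1, 0, 2, 0, -2/3, 0, 4/45, 0, …
h₀=f(r): pull back L_f along r ⇒ L₀.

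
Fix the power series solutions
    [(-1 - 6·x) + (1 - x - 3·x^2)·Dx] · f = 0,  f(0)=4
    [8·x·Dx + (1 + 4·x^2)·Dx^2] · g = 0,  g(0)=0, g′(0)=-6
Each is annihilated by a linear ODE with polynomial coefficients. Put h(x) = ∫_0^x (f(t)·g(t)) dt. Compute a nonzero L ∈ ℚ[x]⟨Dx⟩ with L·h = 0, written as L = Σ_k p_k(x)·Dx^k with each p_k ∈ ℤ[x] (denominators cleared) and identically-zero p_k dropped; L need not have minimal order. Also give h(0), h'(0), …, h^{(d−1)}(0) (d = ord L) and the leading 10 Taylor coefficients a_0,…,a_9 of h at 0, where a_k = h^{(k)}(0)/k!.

L = (6 + 8·x + 72·x^2)·Dx + (2 + 4·x + 16·x^2 + 72·x^3)·Dx^2 + (-1 + x - x^2 + 4·x^3 + 12·x^4)·Dx^3  (order 3).
h: a_k = 0, 0, -12, -8, -16, -136/5, -1012/15, -4064/35, -7909/35, -148616/315, …
ICs: h(0) = 0, h′(0) = 0, h′′(0) = -24.

f: a_k = 4, 4, 16, 28, 76, 160, 388, 868, 2032, 4636, …
g: a_k = 0, -6, 0, 8, 0, -96/5, 0, 384/7, 0, -512/3, …
L₀ := L_f ⊗_s L_g (sym. prod.), ord ≤ 2.
∫: right-multiply L₀ by Dx.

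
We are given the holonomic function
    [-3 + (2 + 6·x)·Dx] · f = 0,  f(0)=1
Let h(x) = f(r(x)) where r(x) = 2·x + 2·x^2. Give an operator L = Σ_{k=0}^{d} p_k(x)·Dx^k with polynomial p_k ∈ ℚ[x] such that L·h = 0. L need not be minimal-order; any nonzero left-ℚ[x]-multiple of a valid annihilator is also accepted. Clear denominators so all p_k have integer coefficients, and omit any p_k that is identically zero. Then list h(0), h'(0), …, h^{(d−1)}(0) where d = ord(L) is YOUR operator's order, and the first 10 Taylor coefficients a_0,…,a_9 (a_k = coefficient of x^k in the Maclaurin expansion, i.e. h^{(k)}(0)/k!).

f: a_k = 1, 3/2, -9/8, 27/16, -405/128, 1701/256, -15309/1024, 72171/2048, -2814669/32768, 14073345/65536, …
Change of var in L_f (x↦r) gives L₀.
L = (-3 - 6·x) + (1 + 6·x + 6·x^2)·Dx  (order 1).
h: a_k = 1, 3, -3/2, 9/2, -117/8, 405/8, -2943/16, 11097/16, -344493/128, 1367361/128, …
ICs: h(0) = 1.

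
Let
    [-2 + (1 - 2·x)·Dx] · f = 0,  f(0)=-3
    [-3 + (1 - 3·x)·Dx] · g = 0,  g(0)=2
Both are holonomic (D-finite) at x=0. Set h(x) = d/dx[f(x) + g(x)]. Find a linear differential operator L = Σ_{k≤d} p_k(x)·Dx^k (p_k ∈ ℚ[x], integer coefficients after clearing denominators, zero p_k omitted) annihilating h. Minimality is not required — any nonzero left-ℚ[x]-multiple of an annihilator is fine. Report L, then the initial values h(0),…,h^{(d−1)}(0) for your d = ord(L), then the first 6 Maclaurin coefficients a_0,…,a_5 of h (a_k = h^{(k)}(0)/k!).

f: a_k = -3, -6, -12, -24, -48, -96, …
g: a_k = 2, 6, 18, 54, 162, 486, …
Weyl lclm of L_f,L_g ⇒ L₀ (ord ≤ 2).
Derive L from L₀ (diff closure).
L = 36 + (-15 + 36·x)·Dx + (1 - 5·x + 6·x^2)·Dx^2  (order 2).
h: a_k = 0, 12, 90, 456, 1950, 7596, …
ICs: h(0) = 0, h′(0) = 12.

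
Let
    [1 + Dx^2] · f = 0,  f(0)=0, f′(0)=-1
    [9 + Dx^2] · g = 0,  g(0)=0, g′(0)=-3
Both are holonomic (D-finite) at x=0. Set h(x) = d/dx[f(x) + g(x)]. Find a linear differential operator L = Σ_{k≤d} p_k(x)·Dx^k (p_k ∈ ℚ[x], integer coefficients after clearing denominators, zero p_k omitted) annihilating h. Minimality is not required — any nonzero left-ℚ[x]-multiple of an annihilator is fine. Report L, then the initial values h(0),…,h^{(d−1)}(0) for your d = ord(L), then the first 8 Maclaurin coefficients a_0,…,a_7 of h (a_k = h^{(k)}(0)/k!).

L = 9 + 10·Dx^2 + Dx^4  (order 4).
h: a_k = -4, 0, 14, 0, -61/6, 0, 547/180, 0, …
ICs: h(0) = -4, h′(0) = 0, h′′(0) = 28, h′′′(0) = 0.

f: a_k = 0, -1, 0, 1/6, 0, -1/120, 0, 1/5040, …
g: a_k = 0, -3, 0, 9/2, 0, -81/40, 0, 243/560, …
h₀=f+g: left-lcm gives L₀, ord ≤ 4.
h=h₀': d/dx-closure on L₀ ⇒ L.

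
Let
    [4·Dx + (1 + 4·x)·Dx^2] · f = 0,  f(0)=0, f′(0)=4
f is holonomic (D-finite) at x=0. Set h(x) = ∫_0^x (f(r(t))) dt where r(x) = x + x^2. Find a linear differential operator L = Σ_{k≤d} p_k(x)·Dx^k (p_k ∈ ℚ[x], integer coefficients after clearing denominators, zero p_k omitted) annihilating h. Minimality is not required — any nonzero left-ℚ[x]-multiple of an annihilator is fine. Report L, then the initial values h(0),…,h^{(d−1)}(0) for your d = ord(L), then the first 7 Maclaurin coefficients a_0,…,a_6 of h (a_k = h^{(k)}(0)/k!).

f: a_k = 0, 4, -8, 64/3, -64, 1024/5, -2048/3, …
f∘r: x↦r, Dx↦Dx/r' in L_f ⇒ L₀.
Integrate: L := L₀·Dx.
L = 2·Dx^2 + (1 + 2·x)·Dx^3  (order 3).
h: a_k = 0, 0, 2, -4/3, 4/3, -8/5, 32/15, …
ICs: h(0) = 0, h′(0) = 0, h′′(0) = 4.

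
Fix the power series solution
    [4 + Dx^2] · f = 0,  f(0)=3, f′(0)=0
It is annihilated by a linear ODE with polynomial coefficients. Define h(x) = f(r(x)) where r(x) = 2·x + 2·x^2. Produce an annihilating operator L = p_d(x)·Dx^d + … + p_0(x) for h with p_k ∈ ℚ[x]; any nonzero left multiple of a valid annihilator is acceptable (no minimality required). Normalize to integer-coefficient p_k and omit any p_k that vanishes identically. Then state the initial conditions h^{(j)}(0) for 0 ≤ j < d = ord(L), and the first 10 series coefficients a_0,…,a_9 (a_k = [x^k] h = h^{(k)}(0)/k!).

L = (16 + 96·x + 192·x^2 + 128·x^3) - 2·Dx + (1 + 2·x)·Dx^2  (order 2).
h: a_k = 3, 0, -24, -48, 8, 128, 2624/15, 128/5, -23008/105, -31744/105, …
ICs: h(0) = 3, h′(0) = 0.

f: a_k = 3, 0, -6, 0, 2, 0, -4/15, 0, 2/105, 0, …
f∘r: x↦r, Dx↦Dx/r' in L_f ⇒ L₀.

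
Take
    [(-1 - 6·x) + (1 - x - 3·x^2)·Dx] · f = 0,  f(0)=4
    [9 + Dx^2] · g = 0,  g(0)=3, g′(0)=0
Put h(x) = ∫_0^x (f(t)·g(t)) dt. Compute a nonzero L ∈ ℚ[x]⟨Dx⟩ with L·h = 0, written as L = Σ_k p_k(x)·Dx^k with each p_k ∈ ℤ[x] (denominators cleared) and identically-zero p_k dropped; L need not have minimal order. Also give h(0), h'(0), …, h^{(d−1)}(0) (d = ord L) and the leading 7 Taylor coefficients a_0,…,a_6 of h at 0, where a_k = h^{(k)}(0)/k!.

L = (-3 + 9·x + 27·x^2)·Dx + (2 + 12·x)·Dx^2 + (-1 + x + 3·x^2)·Dx^3  (order 3).
h: a_k = 0, 12, 6, -2, 15/2, 21/2, 95/4, …
ICs: h(0) = 0, h′(0) = 12, h′′(0) = 12.

f: a_k = 4, 4, 16, 28, 76, 160, 388, …
g: a_k = 3, 0, -27/2, 0, 81/8, 0, -243/80, …
h₀=f·g: eliminate ⇒ L₀, order ≤ 1·2.
h=∫h₀ ⇒ L = L₀·Dx.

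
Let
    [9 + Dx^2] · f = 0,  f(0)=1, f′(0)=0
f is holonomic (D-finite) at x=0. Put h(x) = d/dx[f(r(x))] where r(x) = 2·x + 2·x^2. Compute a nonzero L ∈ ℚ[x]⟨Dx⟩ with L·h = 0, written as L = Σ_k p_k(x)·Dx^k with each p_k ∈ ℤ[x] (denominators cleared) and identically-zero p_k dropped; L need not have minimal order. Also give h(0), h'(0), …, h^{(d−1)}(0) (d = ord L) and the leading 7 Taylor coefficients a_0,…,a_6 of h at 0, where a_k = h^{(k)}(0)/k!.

L = (48 + 288·x + 864·x^2 + 1152·x^3 + 576·x^4) + (-6 - 12·x)·Dx + (1 + 4·x + 4·x^2)·Dx^2  (order 2).
h: a_k = 0, -36, -108, 144, 1080, 7776/5, -6048/5, …
ICs: h(0) = 0, h′(0) = -36.

f: a_k = 1, 0, -9/2, 0, 27/8, 0, -81/80, …
h₀=f(r): pull back L_f along r ⇒ L₀.
Differentiate: ansatz ord ≤ ord L₀ ⇒ L.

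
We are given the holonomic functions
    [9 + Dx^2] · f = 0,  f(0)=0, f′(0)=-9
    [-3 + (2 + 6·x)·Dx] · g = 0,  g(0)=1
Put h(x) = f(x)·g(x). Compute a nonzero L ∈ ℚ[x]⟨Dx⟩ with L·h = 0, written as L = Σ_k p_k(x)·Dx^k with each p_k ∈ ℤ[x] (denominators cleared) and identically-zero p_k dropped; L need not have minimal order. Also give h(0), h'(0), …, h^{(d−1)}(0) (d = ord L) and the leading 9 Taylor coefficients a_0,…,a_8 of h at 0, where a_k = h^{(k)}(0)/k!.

f: a_k = 0, -9, 0, 27/2, 0, -243/40, 0, 729/560, 0, …
g: a_k = 1, 3/2, -9/8, 27/16, -405/128, 1701/256, -15309/1024, 72171/2048, -2814669/32768, …
Product ⇒ symmetric product L₀, ord ≤ 2.
L = (63 + 216·x + 324·x^2) + (-12 - 36·x)·Dx + (4 + 24·x + 36·x^2)·Dx^2  (order 2).
h: a_k = 0, -9, -27/2, 189/8, 81/16, 4617/640, -59049/1280, 716607/7168, -16898949/71680, …
ICs: h(0) = 0, h′(0) = -9.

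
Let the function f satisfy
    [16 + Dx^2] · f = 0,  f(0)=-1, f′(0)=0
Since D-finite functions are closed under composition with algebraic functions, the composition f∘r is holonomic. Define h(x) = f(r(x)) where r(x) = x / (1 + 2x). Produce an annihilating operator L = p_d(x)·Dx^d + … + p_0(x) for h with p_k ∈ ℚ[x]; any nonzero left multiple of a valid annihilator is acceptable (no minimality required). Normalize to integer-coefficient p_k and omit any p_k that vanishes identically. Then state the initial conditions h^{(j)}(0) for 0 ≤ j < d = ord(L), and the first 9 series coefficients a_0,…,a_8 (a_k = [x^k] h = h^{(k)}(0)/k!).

L = 16 + (4 + 24·x + 48·x^2 + 32·x^3)·Dx + (1 + 8·x + 24·x^2 + 32·x^3 + 16·x^4)·Dx^2  (order 2).
h: a_k = -1, 0, 8, -32, 256/3, -512/3, 9856/45, 512/5, -602624/315, …
ICs: h(0) = -1, h′(0) = 0.

f: a_k = -1, 0, 8, 0, -32/3, 0, 256/45, 0, -512/315, …
Change of var in L_f (x↦r) gives L₀.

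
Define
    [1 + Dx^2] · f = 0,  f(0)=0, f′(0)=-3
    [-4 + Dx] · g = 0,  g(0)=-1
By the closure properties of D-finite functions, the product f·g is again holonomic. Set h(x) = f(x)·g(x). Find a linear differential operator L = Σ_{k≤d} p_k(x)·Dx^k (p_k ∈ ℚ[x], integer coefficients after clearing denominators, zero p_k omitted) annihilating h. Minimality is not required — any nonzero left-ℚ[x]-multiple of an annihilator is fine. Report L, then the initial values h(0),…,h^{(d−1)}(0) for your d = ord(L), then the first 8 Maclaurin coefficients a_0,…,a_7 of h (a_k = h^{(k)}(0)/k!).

f: a_k = 0, -3, 0, 1/2, 0, -1/40, 0, 1/1680, …
g: a_k = -1, -4, -8, -32/3, -32/3, -128/15, -256/45, -1024/315, …
Sym-product of L_f,L_g gives L₀ (≤ ord 2).
L = 17 - 8·Dx + Dx^2  (order 2).
h: a_k = 0, 3, 12, 47/2, 30, 1121/40, 611/30, 20047/1680, …
ICs: h(0) = 0, h′(0) = 3.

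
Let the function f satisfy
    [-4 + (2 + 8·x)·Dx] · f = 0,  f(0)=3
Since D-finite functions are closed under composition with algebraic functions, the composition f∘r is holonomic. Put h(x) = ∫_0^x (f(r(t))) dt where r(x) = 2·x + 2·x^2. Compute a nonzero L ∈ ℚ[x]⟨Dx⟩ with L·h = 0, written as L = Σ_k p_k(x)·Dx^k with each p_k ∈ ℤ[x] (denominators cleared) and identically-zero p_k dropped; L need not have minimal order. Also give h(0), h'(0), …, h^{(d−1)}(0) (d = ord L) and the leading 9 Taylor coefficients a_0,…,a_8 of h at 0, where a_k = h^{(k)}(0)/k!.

f: a_k = 3, 6, -6, 12, -30, 84, -252, 792, -2574, …
h₀=f(r): pull back L_f along r ⇒ L₀.
h=∫h₀ ⇒ L = L₀·Dx.
L = (-4 - 8·x)·Dx + (1 + 8·x + 8·x^2)·Dx^2  (order 2).
h: a_k = 0, 3, 6, -4, 12, -216/5, 176, -5472/7, 3696, …
ICs: h(0) = 0, h′(0) = 3.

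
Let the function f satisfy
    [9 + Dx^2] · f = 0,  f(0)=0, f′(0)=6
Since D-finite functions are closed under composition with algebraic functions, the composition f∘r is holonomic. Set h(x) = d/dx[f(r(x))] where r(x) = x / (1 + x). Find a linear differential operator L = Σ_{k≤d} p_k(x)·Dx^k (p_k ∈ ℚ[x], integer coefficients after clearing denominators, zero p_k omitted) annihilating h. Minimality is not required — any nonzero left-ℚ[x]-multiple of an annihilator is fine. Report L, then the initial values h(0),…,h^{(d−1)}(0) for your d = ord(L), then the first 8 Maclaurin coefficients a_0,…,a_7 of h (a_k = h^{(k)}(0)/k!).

f: a_k = 0, 6, 0, -9, 0, 81/20, 0, -243/280, …
Change of var in L_f (x↦r) gives L₀.
Derive L from L₀ (diff closure).
L = (15 + 12·x + 6·x^2) + (6 + 18·x + 18·x^2 + 6·x^3)·Dx + (1 + 4·x + 6·x^2 + 4·x^3 + x^4)·Dx^2  (order 2).
h: a_k = 6, -12, -9, 84, -879/4, 765/2, -19353/40, 1893/5, …
ICs: h(0) = 6, h′(0) = -12.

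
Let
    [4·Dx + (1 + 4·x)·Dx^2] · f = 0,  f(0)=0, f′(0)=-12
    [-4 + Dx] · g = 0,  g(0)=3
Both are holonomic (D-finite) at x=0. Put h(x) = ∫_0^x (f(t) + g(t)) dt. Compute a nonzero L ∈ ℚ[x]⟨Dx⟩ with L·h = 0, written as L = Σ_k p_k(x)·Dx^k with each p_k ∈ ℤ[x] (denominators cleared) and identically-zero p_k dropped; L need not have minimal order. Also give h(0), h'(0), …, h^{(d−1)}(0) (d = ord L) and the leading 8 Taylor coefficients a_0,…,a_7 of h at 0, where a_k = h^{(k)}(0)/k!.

L = (-24 - 32·x)·Dx^2 + (2 - 16·x - 32·x^2)·Dx^3 + (1 + 6·x + 8·x^2)·Dx^4  (order 4).
h: a_k = 0, 3, 0, 16, -8, 224/5, -1472/15, 30976/105, …
ICs: h(0) = 0, h′(0) = 3, h′′(0) = 0, h′′′(0) = 96.

f: a_k = 0, -12, 24, -64, 192, -3072/5, 2048, -49152/7, …
g: a_k = 3, 12, 24, 32, 32, 128/5, 256/15, 1024/105, …
L₀ := lclm(L_f,L_g); ord L₀ ≤ 2+1.
Integrate: L := L₀·Dx.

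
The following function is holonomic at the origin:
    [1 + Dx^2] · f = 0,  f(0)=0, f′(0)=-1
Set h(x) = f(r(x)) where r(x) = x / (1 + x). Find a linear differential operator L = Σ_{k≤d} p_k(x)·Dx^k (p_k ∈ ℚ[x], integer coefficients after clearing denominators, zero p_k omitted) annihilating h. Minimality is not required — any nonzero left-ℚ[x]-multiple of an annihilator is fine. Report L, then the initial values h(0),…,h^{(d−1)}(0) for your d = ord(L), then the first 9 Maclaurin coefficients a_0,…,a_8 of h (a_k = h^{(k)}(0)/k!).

f: a_k = 0, -1, 0, 1/6, 0, -1/120, 0, 1/5040, 0, …
h₀=f(r): pull back L_f along r ⇒ L₀.
L = 1 + (2 + 6·x + 6·x^2 + 2·x^3)·Dx + (1 + 4·x + 6·x^2 + 4·x^3 + x^4)·Dx^2  (order 2).
h: a_k = 0, -1, 1, -5/6, 1/2, -1/120, -5/8, 6931/5040, -1591/720, …
ICs: h(0) = 0, h′(0) = -1.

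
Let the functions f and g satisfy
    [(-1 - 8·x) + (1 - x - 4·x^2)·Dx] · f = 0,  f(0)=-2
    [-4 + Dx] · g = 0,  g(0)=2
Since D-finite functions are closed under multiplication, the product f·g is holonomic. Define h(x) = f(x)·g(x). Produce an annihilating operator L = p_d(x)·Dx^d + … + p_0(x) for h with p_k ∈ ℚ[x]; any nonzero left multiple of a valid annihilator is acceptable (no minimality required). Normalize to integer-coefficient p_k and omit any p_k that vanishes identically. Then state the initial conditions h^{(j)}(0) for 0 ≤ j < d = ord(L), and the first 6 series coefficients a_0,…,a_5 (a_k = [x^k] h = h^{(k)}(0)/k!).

f: a_k = -2, -2, -10, -18, -58, -130, …
g: a_k = 2, 8, 16, 64/3, 64/3, 256/15, …
Sym-product of L_f,L_g gives L₀ (≤ ord 1).
L = (5 + 4·x - 16·x^2) + (-1 + x + 4·x^2)·Dx  (order 1).
h: a_k = -4, -20, -68, -572/3, -1516/3, -19532/15, …
ICs: h(0) = -4.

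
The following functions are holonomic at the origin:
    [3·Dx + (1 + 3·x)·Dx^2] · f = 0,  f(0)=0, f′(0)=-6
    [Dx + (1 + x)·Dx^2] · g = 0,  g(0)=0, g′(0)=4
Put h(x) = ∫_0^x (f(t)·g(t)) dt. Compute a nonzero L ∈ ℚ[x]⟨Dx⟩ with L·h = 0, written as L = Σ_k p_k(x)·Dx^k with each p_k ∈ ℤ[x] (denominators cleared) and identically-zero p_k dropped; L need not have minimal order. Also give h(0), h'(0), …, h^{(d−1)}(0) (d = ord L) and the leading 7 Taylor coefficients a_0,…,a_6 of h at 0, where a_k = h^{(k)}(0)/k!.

L = (30 + 72·x + 54·x^2)·Dx^2 + (76 + 354·x + 540·x^2 + 270·x^3)·Dx^3 + (29 + 200·x + 486·x^2 + 504·x^3 + 189·x^4)·Dx^4 + (2 + 19·x + 68·x^2 + 114·x^3 + 90·x^4 + 27·x^5)·Dx^5  (order 5).
h: a_k = 0, 0, 0, -8, 12, -98/5, 36, …
ICs: h(0) = 0, h′(0) = 0, h′′(0) = 0, h′′′(0) = -48, h′′′′(0) = 288.

f: a_k = 0, -6, 9, -18, 81/2, -486/5, 243, …
g: a_k = 0, 4, -2, 4/3, -1, 4/5, -2/3, …
Sym-product of L_f,L_g gives L₀ (≤ ord 4).
h=∫₀ˣh₀: take L = L₀·Dx.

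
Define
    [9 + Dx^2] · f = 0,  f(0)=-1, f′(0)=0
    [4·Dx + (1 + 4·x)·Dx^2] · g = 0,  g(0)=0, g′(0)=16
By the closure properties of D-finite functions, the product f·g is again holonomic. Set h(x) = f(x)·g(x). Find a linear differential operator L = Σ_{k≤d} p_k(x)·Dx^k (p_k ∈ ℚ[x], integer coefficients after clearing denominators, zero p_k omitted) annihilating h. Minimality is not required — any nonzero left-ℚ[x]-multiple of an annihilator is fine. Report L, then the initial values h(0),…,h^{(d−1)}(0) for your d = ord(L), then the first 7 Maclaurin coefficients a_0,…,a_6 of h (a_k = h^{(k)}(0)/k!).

L = (-2043 - 1296·x + 44064·x^2 + 186624·x^3 + 186624·x^4) + (72 + 5472·x + 31104·x^2 + 41472·x^3)·Dx + (-182 + 864·x + 12096·x^2 + 41472·x^3 + 41472·x^4)·Dx^2 + (8 + 608·x + 3456·x^2 + 4608·x^3)·Dx^3 + (5 + 112·x + 800·x^2 + 2304·x^3 + 2304·x^4)·Dx^4  (order 4).
h: a_k = 0, -16, 32, -40/3, 112, -2446/5, 5060/3, …
ICs: h(0) = 0, h′(0) = -16, h′′(0) = 64, h′′′(0) = -80.

f: a_k = -1, 0, 9/2, 0, -27/8, 0, 81/80, …
g: a_k = 0, 16, -32, 256/3, -256, 4096/5, -8192/3, …
Product ⇒ symmetric product L₀, ord ≤ 4.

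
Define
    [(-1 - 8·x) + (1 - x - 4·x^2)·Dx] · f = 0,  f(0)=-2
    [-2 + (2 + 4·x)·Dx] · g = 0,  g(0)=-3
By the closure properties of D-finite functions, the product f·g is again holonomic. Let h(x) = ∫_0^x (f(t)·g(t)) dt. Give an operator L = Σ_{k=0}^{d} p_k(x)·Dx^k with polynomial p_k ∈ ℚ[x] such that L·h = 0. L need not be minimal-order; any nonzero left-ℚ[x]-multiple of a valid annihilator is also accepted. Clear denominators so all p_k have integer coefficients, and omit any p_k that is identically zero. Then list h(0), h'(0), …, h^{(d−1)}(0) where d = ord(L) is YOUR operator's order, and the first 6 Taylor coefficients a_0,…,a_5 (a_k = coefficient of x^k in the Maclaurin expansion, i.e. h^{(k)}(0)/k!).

f: a_k = -2, -2, -10, -18, -58, -130, …
g: a_k = -3, -3, 3/2, -3/2, 15/8, -21/8, …
h₀=f·g: eliminate ⇒ L₀, order ≤ 1·1.
∫: right-multiply L₀ by Dx.
L = (2 + 9·x + 12·x^2)·Dx + (-1 - x + 6·x^2 + 8·x^3)·Dx^2  (order 2).
h: a_k = 0, 6, 6, 11, 21, 849/20, …
ICs: h(0) = 0, h′(0) = 6.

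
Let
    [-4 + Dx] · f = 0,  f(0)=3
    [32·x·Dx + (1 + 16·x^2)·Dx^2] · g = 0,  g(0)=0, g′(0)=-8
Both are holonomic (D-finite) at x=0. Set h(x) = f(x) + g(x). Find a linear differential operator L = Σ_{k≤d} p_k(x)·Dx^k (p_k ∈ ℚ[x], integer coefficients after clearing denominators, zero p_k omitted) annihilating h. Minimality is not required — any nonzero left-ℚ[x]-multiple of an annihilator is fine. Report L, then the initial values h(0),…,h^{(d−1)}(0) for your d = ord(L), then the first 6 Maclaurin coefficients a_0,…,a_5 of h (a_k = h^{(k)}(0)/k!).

f: a_k = 3, 12, 24, 32, 32, 128/5, …
g: a_k = 0, -8, 0, 128/3, 0, -2048/5, …
h₀=f+g: left-lcm gives L₀, ord ≤ 3.
L = (32 - 256·x - 512·x^2)·Dx + (-12 + 48·x + 64·x^2 - 256·x^3)·Dx^2 + (1 + 4·x + 16·x^2 + 64·x^3)·Dx^3  (order 3).
h: a_k = 3, 4, 24, 224/3, 32, -384, …
ICs: h(0) = 3, h′(0) = 4, h′′(0) = 48.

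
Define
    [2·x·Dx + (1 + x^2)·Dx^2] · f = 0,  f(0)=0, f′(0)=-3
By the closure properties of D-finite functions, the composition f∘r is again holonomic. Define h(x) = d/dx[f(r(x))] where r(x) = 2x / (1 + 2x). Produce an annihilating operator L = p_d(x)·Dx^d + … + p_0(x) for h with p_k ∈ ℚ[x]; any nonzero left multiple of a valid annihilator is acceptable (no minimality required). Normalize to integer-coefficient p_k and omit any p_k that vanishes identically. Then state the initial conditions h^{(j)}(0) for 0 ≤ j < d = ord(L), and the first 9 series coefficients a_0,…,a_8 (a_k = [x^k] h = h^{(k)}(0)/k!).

L = (4 + 16·x) + (1 + 4·x + 8·x^2)·Dx  (order 1).
h: a_k = -6, 24, -48, 0, 384, -1536, 3072, 0, -24576, …
ICs: h(0) = -6.

f: a_k = 0, -3, 0, 1, 0, -3/5, 0, 3/7, 0, …
h₀=f(r): pull back L_f along r ⇒ L₀.
h₀' ⇒ L via d/dx closure of L₀.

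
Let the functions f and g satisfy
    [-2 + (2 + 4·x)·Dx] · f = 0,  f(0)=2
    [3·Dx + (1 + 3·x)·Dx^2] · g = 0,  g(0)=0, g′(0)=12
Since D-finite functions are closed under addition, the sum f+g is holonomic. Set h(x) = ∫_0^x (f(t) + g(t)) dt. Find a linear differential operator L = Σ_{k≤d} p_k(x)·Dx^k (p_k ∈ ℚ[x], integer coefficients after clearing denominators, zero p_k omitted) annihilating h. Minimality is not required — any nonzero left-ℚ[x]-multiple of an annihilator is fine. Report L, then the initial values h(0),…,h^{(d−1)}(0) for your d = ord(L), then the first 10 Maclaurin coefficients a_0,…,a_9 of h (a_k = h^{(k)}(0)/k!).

f: a_k = 2, 2, -1, 1, -5/4, 7/4, -21/8, 33/8, -429/64, 715/64, …
g: a_k = 0, 12, -18, 36, -81, 972/5, -486, 8748/7, -6561/2, 8748, …
Weyl lclm of L_f,L_g ⇒ L₀ (ord ≤ 3).
h=∫₀ˣh₀: take L = L₀·Dx.
L = (9 + 9·x)·Dx^2 + (15 + 54·x + 45·x^2)·Dx^3 + (2 + 13·x + 27·x^2 + 18·x^3)·Dx^4  (order 4).
h: a_k = 0, 2, 7, -19/3, 37/4, -329/20, 3923/120, -3909/56, 70215/448, -70127/192, …
ICs: h(0) = 0, h′(0) = 2, h′′(0) = 14, h′′′(0) = -38.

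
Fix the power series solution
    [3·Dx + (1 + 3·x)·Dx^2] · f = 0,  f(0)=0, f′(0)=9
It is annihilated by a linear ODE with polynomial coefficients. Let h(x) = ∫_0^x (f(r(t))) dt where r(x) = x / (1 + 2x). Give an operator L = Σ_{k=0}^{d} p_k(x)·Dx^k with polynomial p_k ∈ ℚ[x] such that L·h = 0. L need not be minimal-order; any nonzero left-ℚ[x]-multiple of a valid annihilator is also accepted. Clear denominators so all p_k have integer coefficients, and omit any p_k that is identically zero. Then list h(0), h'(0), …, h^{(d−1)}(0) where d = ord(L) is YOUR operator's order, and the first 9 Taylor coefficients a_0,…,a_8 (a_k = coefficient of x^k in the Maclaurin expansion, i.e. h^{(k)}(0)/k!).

L = (7 + 20·x)·Dx^2 + (1 + 7·x + 10·x^2)·Dx^3  (order 3).
h: a_k = 0, 0, 9/2, -21/2, 117/4, -1827/20, 3093/10, -2223/2, 233991/56, …
ICs: h(0) = 0, h′(0) = 0, h′′(0) = 9.

f: a_k = 0, 9, -27/2, 27, -243/4, 729/5, -729/2, 6561/7, -19683/8, …
f∘r: x↦r, Dx↦Dx/r' in L_f ⇒ L₀.
∫: right-multiply L₀ by Dx.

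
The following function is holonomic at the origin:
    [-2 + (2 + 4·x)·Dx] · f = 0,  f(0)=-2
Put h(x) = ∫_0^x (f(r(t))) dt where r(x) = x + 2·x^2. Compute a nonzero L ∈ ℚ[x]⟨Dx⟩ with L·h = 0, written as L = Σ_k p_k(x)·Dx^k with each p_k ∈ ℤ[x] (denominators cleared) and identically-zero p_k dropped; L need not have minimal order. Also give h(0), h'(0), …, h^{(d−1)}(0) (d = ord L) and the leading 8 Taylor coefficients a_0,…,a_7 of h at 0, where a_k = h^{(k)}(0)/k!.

L = (-1 - 4·x)·Dx + (1 + 2·x + 4·x^2)·Dx^2  (order 2).
h: a_k = 0, -2, -1, -1, 3/4, -3/20, -5/8, 57/56, …
ICs: h(0) = 0, h′(0) = -2.

f: a_k = -2, -2, 1, -1, 5/4, -7/4, 21/8, -33/8, …
Change of var in L_f (x↦r) gives L₀.
h=∫₀ˣh₀: take L = L₀·Dx.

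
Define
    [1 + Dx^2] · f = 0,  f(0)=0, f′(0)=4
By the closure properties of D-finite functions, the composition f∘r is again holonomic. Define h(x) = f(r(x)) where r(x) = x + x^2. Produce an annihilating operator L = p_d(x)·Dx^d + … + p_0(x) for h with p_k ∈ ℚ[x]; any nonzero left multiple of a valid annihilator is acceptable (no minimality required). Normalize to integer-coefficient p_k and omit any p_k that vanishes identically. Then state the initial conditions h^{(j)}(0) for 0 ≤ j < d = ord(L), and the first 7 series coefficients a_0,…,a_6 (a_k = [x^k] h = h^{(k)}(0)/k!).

L = (1 + 6·x + 12·x^2 + 8·x^3) - 2·Dx + (1 + 2·x)·Dx^2  (order 2).
h: a_k = 0, 4, 4, -2/3, -2, -59/30, -1/2, …
ICs: h(0) = 0, h′(0) = 4.

f: a_k = 0, 4, 0, -2/3, 0, 1/30, 0, …
Change of var in L_f (x↦r) gives L₀.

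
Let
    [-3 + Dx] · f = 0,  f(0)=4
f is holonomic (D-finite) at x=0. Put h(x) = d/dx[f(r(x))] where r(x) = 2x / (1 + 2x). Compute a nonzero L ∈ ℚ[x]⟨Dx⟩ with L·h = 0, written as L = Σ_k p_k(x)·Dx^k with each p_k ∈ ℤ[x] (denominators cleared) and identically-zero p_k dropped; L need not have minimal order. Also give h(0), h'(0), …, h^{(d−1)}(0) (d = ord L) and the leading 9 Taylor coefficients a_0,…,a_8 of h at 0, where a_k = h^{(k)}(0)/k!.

f: a_k = 4, 12, 18, 18, 27/2, 81/10, 81/20, 243/140, 729/1120, …
f∘r: x↦r, Dx↦Dx/r' in L_f ⇒ L₀.
h₀' ⇒ L via d/dx closure of L₀.
L = (2 - 8·x) + (-1 - 4·x - 4·x^2)·Dx  (order 1).
h: a_k = 24, 48, -144, 96, 336, -6624/5, 13152/5, -103872/35, -30672/35, …
ICs: h(0) = 24.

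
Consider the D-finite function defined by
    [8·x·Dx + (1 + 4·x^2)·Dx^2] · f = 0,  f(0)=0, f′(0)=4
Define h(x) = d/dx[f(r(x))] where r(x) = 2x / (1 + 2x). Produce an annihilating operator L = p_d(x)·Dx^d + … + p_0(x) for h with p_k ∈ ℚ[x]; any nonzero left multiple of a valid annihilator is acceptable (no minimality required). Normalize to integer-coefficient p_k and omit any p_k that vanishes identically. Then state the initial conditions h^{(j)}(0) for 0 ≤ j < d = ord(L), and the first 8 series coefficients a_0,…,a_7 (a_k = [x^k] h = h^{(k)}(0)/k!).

f: a_k = 0, 4, 0, -16/3, 0, 64/5, 0, -256/7, …
Change of var in L_f (x↦r) gives L₀.
Derive L from L₀ (diff closure).
L = (4 + 40·x) + (1 + 4·x + 20·x^2)·Dx  (order 1).
h: a_k = 8, -32, -32, 768, -2432, -5632, 71168, -172032, …
ICs: h(0) = 8.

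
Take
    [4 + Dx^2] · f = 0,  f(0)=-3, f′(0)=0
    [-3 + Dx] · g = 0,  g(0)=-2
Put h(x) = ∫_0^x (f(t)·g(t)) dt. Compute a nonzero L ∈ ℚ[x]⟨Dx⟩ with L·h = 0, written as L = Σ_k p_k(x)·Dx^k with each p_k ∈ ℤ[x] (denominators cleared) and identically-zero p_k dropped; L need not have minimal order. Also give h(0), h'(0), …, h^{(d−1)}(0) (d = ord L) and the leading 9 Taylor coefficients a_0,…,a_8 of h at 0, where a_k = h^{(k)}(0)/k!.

L = 13·Dx - 6·Dx^2 + Dx^3  (order 3).
h: a_k = 0, 6, 9, 5, -9/4, -119/20, -199/40, -407/168, -1483/2240, …
ICs: h(0) = 0, h′(0) = 6, h′′(0) = 18.

f: a_k = -3, 0, 6, 0, -2, 0, 4/15, 0, -2/105, …
g: a_k = -2, -6, -9, -9, -27/4, -81/20, -81/40, -243/280, -729/2240, …
Sym-product of L_f,L_g gives L₀ (≤ ord 2).
h=∫h₀ ⇒ L = L₀·Dx.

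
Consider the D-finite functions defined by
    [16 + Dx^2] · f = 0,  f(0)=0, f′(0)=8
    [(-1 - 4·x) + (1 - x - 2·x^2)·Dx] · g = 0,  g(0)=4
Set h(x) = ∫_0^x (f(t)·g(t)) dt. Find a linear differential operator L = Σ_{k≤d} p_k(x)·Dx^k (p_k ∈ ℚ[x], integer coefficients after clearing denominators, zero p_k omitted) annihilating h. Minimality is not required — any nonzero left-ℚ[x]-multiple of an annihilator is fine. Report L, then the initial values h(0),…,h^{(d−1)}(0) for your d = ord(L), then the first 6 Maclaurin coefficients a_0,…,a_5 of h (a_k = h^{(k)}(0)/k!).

L = (-12 + 16·x + 32·x^2)·Dx + (2 + 8·x)·Dx^2 + (-1 + x + 2·x^2)·Dx^3  (order 3).
h: a_k = 0, 0, 16, 32/3, 8/3, 224/15, …
ICs: h(0) = 0, h′(0) = 0, h′′(0) = 32.

f: a_k = 0, 8, 0, -64/3, 0, 256/15, …
g: a_k = 4, 4, 12, 20, 44, 84, …
Product ⇒ symmetric product L₀, ord ≤ 2.
h=∫₀ˣh₀: take L = L₀·Dx.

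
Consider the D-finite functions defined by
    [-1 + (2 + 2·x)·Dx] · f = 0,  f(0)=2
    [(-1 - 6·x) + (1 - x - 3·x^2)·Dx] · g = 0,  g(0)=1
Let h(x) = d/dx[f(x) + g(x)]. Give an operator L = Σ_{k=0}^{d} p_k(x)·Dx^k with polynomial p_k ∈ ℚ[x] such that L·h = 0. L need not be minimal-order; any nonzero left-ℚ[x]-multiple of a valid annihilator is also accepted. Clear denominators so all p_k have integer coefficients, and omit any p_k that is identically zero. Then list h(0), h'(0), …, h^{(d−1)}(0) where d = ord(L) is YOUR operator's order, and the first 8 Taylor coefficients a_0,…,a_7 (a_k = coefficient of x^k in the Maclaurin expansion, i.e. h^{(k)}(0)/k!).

L = (-108 - 690·x - 1260·x^2 - 1620·x^3 - 810·x^4) + (-165 - 1476·x - 3819·x^2 - 6408·x^3 - 6345·x^4 - 2430·x^5)·Dx + (34 + 114·x + 134·x^2 - 378·x^3 - 1422·x^4 - 1530·x^5 - 540·x^6)·Dx^2  (order 2).
h: a_k = 2, 15/2, 171/8, 1211/16, 25635/128, 148929/256, 1555687/1024, 8322643/2048, …
ICs: h(0) = 2, h′(0) = 15/2.

f: a_k = 2, 1, -1/4, 1/8, -5/64, 7/128, -21/512, 33/1024, …
g: a_k = 1, 1, 4, 7, 19, 40, 97, 217, …
f+g: L₀ = lclm(L_f,L_g), ord ≤ 1+1.
h₀' ⇒ L via d/dx closure of L₀.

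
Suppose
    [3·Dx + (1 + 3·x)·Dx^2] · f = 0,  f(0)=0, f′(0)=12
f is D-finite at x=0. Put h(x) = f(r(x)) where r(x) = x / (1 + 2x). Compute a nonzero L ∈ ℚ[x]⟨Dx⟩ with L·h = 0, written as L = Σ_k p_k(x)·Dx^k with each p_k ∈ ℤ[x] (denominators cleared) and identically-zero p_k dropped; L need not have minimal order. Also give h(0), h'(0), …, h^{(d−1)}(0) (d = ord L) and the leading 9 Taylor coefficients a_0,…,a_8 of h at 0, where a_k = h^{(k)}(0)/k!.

f: a_k = 0, 12, -18, 36, -81, 972/5, -486, 8748/7, -6561/2, …
Change of var in L_f (x↦r) gives L₀.
L = (7 + 20·x)·Dx + (1 + 7·x + 10·x^2)·Dx^2  (order 2).
h: a_k = 0, 12, -42, 156, -609, 12372/5, -10374, 311988/7, -390369/2, …
ICs: h(0) = 0, h′(0) = 12.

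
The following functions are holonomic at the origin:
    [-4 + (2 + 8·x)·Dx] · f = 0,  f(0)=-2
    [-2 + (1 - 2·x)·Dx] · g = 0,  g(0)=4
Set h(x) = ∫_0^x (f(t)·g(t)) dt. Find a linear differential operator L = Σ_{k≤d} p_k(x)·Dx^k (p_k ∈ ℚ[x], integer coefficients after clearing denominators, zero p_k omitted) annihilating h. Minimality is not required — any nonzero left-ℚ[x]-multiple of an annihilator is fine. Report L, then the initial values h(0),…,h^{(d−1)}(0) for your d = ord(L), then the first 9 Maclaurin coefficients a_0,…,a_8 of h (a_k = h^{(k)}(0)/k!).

L = (4 + 4·x)·Dx + (-1 - 2·x + 8·x^2)·Dx^2  (order 2).
h: a_k = 0, -8, -16, -16, -32, -176/5, -96, -480/7, -384, …
ICs: h(0) = 0, h′(0) = -8.

f: a_k = -2, -4, 4, -8, 20, -56, 168, -528, 1716, …
g: a_k = 4, 8, 16, 32, 64, 128, 256, 512, 1024, …
f·g: L₀ = L_f ⊗_s L_g, ord ≤ 1·1.
Integrate: L := L₀·Dx.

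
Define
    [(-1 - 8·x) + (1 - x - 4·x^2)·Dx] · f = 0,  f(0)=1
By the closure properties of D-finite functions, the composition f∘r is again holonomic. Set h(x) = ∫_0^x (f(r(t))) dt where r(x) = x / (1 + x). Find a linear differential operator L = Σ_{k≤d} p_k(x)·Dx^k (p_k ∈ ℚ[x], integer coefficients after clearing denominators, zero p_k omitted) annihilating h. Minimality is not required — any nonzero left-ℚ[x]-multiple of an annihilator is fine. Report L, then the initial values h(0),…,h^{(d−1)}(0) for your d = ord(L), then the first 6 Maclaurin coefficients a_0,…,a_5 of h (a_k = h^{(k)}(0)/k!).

L = (1 + 9·x)·Dx + (-1 - 2·x + 3·x^2 + 4·x^3)·Dx^2  (order 2).
h: a_k = 0, 1, 1/2, 4/3, 0, 16/5, …
ICs: h(0) = 0, h′(0) = 1.

f: a_k = 1, 1, 5, 9, 29, 65, …
Substitute x→r, Dx→(1/r')Dx; clear ⇒ L₀.
h=∫h₀ ⇒ L = L₀·Dx.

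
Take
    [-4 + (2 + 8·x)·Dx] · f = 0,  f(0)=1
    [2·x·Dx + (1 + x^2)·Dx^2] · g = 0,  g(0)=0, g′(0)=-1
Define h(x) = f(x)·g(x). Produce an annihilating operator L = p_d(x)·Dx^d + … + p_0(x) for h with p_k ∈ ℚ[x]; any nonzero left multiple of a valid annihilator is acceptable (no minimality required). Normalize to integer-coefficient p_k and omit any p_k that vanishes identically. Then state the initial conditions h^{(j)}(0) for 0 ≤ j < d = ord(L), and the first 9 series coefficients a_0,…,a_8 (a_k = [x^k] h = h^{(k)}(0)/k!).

f: a_k = 1, 2, -2, 4, -10, 28, -84, 264, -858, …
g: a_k = 0, -1, 0, 1/3, 0, -1/5, 0, 1/7, 0, …
Product ⇒ symmetric product L₀, ord ≤ 2.
L = (12 - 4·x - 4·x^2) + (-4 - 14·x + 12·x^2 + 16·x^3)·Dx + (1 + 8·x + 17·x^2 + 8·x^3 + 16·x^4)·Dx^2  (order 2).
h: a_k = 0, -1, -2, 7/3, -10/3, 137/15, -406/15, 8527/105, -26794/105, …
ICs: h(0) = 0, h′(0) = -1.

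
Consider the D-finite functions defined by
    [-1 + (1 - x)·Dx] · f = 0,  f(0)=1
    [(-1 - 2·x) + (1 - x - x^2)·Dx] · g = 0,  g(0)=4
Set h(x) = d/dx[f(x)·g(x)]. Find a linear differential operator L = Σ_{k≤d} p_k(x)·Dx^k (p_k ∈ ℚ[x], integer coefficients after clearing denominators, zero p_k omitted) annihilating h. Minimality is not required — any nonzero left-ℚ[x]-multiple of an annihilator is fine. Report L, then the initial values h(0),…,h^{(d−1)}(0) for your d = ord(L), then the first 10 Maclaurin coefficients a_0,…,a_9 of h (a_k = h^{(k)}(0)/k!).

L = (8 - 6·x - 12·x^2 + 12·x^4) + (-2 + 4·x + 3·x^2 - 8·x^3 + 3·x^5)·Dx  (order 1).
h: a_k = 8, 32, 84, 192, 400, 792, 1512, 2816, 5148, 9280, …
ICs: h(0) = 8.

f: a_k = 1, 1, 1, 1, 1, 1, 1, 1, 1, 1, …
g: a_k = 4, 4, 8, 12, 20, 32, 52, 84, 136, 220, …
f·g: L₀ = L_f ⊗_s L_g, ord ≤ 1·1.
Differentiate: ansatz ord ≤ ord L₀ ⇒ L.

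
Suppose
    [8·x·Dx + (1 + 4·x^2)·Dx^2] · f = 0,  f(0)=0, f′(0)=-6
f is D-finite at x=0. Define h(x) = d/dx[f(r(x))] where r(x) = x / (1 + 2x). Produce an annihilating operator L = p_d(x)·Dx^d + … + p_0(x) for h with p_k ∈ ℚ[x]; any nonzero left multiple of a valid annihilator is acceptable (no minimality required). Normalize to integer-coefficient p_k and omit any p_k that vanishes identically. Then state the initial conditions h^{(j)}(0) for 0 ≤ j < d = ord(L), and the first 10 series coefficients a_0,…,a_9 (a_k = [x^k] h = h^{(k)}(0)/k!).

f: a_k = 0, -6, 0, 8, 0, -96/5, 0, 384/7, 0, -512/3, …
L₀ from L_f via x↦r, Dx↦r'^{-1}Dx.
h=h₀': d/dx-closure on L₀ ⇒ L.
L = (4 + 16·x) + (1 + 4·x + 8·x^2)·Dx  (order 1).
h: a_k = -6, 24, -48, 0, 384, -1536, 3072, 0, -24576, 98304, …
ICs: h(0) = -6.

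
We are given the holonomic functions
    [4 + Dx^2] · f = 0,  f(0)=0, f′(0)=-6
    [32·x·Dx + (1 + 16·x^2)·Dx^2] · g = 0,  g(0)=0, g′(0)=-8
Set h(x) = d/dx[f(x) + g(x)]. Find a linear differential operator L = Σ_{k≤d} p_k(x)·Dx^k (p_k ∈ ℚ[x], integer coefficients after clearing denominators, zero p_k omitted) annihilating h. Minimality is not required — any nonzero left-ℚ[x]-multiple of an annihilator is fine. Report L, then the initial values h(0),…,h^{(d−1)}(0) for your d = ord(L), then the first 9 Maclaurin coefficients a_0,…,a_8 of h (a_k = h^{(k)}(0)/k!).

f: a_k = 0, -6, 0, 4, 0, -4/5, 0, 8/105, 0, …
g: a_k = 0, -8, 0, 128/3, 0, -2048/5, 0, 32768/7, 0, …
Sum ⇒ L₀ = lclm(L_f,L_g) in ℚ(x)⟨Dx⟩.
Differentiate: ansatz ord ≤ ord L₀ ⇒ L.
L = (-6016·x + 102400·x^3 + 32768·x^5) + (-28 + 1216·x^2 + 27648·x^4 + 16384·x^6)·Dx + (-1504·x + 25600·x^3 + 8192·x^5)·Dx^2 + (-7 + 304·x^2 + 6912·x^4 + 4096·x^6)·Dx^3  (order 3).
h: a_k = -14, 0, 140, 0, -2052, 0, 491528/15, 0, -55050244/105, …
ICs: h(0) = -14, h′(0) = 0, h′′(0) = 280.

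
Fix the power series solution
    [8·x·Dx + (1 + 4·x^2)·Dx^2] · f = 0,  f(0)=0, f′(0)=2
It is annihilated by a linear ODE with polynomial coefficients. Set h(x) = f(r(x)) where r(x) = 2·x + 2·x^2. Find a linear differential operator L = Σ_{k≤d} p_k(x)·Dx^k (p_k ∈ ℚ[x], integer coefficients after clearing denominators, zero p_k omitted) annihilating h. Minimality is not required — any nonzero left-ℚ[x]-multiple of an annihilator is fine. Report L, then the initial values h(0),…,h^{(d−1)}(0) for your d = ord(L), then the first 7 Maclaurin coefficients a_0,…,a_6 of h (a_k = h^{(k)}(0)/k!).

f: a_k = 0, 2, 0, -8/3, 0, 32/5, 0, …
Substitute x→r, Dx→(1/r')Dx; clear ⇒ L₀.
L = (-2 + 32·x + 128·x^2 + 192·x^3 + 96·x^4)·Dx + (1 + 2·x + 16·x^2 + 64·x^3 + 80·x^4 + 32·x^5)·Dx^2  (order 2).
h: a_k = 0, 4, 4, -64/3, -64, 704/5, 3008/3, …
ICs: h(0) = 0, h′(0) = 4.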